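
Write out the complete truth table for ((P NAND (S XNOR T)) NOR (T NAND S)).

T | S | P | Output
------------------
0 | 0 | 0 | 0
0 | 0 | 1 | 0
0 | 1 | 0 | 0
0 | 1 | 1 | 0
1 | 0 | 0 | 0
1 | 0 | 1 | 0
1 | 1 | 0 | 0
1 | 1 | 1 | 1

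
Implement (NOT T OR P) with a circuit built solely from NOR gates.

(((T NOR T) NOR P) NOR ((T NOR T) NOR P))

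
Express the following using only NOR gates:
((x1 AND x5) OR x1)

((((x1 NOR x1) NOR (x5 NOR x5)) NOR x1) NOR (((x1 NOR x1) NOR (x5 NOR x5)) NOR x1))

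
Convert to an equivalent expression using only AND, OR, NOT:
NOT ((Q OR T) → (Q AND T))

(Q OR T) AND NOT (Q AND T)
(Negated implication: NOT(A → B) = A AND NOT B)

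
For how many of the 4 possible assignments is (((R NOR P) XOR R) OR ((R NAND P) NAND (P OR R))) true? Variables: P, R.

Satisfying assignments: (0,0), (0,1), (1,1)
Count: 3 out of 4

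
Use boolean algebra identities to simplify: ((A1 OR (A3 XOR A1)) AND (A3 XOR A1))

By absorption (E AND (E OR v) = E):
= (A3 XOR A1)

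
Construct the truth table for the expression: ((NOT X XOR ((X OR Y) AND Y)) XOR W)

Y | X | W | Output
------------------
0 | 0 | 0 | 1
0 | 0 | 1 | 0
0 | 1 | 0 | 0
0 | 1 | 1 | 1
1 | 0 | 0 | 0
1 | 0 | 1 | 1
1 | 1 | 0 | 1
1 | 1 | 1 | 0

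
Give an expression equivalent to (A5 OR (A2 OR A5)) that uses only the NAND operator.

((A5 NAND A5) NAND (((A2 NAND A2) NAND (A5 NAND A5)) NAND ((A2 NAND A2) NAND (A5 NAND A5))))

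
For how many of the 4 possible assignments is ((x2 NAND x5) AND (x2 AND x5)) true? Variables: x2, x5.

No assignment satisfies the expression.
Count: 0 out of 4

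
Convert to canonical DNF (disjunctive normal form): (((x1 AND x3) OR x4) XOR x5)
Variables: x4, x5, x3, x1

(NOT x4 AND NOT x5 AND x3 AND x1) OR (NOT x4 AND x5 AND NOT x3 AND NOT x1) OR (NOT x4 AND x5 AND NOT x3 AND x1) OR (NOT x4 AND x5 AND x3 AND NOT x1) OR (x4 AND NOT x5 AND NOT x3 AND NOT x1) OR (x4 AND NOT x5 AND NOT x3 AND x1) OR (x4 AND NOT x5 AND x3 AND NOT x1) OR (x4 AND NOT x5 AND x3 AND x1)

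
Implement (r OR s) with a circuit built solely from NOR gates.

((r NOR s) NOR (r NOR s))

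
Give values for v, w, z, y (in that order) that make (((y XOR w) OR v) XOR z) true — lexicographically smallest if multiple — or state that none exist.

v=0, w=0, z=0, y=1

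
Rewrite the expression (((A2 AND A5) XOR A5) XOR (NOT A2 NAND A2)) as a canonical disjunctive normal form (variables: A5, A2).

(NOT A5 AND NOT A2) OR (NOT A5 AND A2) OR (A5 AND A2)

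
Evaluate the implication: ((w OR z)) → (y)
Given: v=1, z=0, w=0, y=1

Antecedent ((w OR z)) = 0; consequent (y) = 1.
0 → 1 = 1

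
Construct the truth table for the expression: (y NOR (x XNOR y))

y | x | Output
--------------
0 | 0 | 0
0 | 1 | 1
1 | 0 | 0
1 | 1 | 0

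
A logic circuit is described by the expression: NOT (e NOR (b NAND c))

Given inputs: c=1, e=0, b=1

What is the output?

Substituting: NOT (0 NOR (1 NAND 1))
= 0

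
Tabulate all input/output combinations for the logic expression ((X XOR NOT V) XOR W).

W | V | X | Output
------------------
0 | 0 | 0 | 1
0 | 0 | 1 | 0
0 | 1 | 0 | 0
0 | 1 | 1 | 1
1 | 0 | 0 | 0
1 | 0 | 1 | 1
1 | 1 | 0 | 1
1 | 1 | 1 | 0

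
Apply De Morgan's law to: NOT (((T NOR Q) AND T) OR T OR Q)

NOT ((T NOR Q) AND T) AND NOT T AND NOT Q
De Morgan's: NOT(OR of terms) = AND of negations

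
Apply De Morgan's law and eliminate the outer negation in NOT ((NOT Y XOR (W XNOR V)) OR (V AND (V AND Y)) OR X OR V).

NOT (NOT Y XOR (W XNOR V)) AND NOT (V AND (V AND Y)) AND NOT X AND NOT V
De Morgan's: NOT(OR of terms) = AND of negations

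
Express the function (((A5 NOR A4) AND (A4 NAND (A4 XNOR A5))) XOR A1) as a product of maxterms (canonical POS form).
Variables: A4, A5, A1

ΠM(1, 2, 4, 6) = (A4 OR A5 OR NOT A1) AND (A4 OR NOT A5 OR A1) AND (NOT A4 OR A5 OR A1) AND (NOT A4 OR NOT A5 OR A1)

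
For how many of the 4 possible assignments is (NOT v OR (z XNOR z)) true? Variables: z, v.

Satisfying assignments: (0,0), (0,1), (1,0), (1,1)
Count: 4 out of 4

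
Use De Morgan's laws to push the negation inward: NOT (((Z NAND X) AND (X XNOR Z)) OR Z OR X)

NOT ((Z NAND X) AND (X XNOR Z)) AND NOT Z AND NOT X
De Morgan's: NOT(OR of terms) = AND of negations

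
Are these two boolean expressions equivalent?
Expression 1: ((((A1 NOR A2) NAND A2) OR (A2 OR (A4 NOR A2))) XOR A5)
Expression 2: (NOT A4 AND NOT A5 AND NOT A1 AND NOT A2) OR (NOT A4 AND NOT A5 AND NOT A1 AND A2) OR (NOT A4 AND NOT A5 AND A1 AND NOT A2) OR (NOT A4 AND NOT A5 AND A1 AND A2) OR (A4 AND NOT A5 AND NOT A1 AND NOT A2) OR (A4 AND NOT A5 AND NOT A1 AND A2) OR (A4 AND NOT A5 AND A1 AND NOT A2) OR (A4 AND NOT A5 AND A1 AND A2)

Yes, they are equivalent — the two output columns agree on all 16 assignments:
A4 | A5 | A1 | A2 | Expression 1 | Expression 2
-----------------------------------------------
0 | 0 | 0 | 0 | 1 | 1
0 | 0 | 0 | 1 | 1 | 1
0 | 0 | 1 | 0 | 1 | 1
0 | 0 | 1 | 1 | 1 | 1
0 | 1 | 0 | 0 | 0 | 0
0 | 1 | 0 | 1 | 0 | 0
0 | 1 | 1 | 0 | 0 | 0
0 | 1 | 1 | 1 | 0 | 0
1 | 0 | 0 | 0 | 1 | 1
1 | 0 | 0 | 1 | 1 | 1
1 | 0 | 1 | 0 | 1 | 1
1 | 0 | 1 | 1 | 1 | 1
1 | 1 | 0 | 0 | 0 | 0
1 | 1 | 0 | 1 | 0 | 0
1 | 1 | 1 | 0 | 0 | 0
1 | 1 | 1 | 1 | 0 | 0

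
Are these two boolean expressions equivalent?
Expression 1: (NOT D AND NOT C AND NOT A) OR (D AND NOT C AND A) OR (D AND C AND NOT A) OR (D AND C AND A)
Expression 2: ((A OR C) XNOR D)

Yes, they are equivalent — the two output columns agree on all 8 assignments:
D | C | A | Expression 1 | Expression 2
---------------------------------------
0 | 0 | 0 | 1 | 1
0 | 0 | 1 | 0 | 0
0 | 1 | 0 | 0 | 0
0 | 1 | 1 | 0 | 0
1 | 0 | 0 | 0 | 0
1 | 0 | 1 | 1 | 1
1 | 1 | 0 | 1 | 1
1 | 1 | 1 | 1 | 1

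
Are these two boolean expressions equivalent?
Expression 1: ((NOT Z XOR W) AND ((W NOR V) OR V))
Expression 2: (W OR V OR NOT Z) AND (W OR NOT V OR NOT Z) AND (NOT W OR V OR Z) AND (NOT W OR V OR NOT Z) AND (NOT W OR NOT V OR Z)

Yes, they are equivalent — the two output columns agree on all 8 assignments:
W | V | Z | Expression 1 | Expression 2
---------------------------------------
0 | 0 | 0 | 1 | 1
0 | 0 | 1 | 0 | 0
0 | 1 | 0 | 1 | 1
0 | 1 | 1 | 0 | 0
1 | 0 | 0 | 0 | 0
1 | 0 | 1 | 0 | 0
1 | 1 | 0 | 0 | 0
1 | 1 | 1 | 1 | 1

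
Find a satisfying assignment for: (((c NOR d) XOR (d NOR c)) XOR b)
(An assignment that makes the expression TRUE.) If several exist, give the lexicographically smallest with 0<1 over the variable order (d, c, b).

d=0, c=0, b=1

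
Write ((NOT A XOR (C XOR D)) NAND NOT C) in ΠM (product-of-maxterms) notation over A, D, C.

ΠM(0, 6) = (A OR D OR C) AND (NOT A OR NOT D OR C)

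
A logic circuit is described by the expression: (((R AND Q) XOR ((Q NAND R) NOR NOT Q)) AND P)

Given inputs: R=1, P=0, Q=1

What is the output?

Substituting: (((1 AND 1) XOR ((1 NAND 1) NOR NOT 1)) AND 0)
= 0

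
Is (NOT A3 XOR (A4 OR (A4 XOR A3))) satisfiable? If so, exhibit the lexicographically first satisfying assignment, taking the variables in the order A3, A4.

A3=0, A4=0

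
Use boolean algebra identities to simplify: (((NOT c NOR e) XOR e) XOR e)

By XOR self-cancellation ((E XOR v) XOR v = E):
= (NOT c NOR e)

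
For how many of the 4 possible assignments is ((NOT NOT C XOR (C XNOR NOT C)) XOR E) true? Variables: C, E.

Satisfying assignments: (0,1), (1,0)
Count: 2 out of 4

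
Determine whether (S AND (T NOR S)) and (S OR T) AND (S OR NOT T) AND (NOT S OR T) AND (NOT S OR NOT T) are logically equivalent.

Yes, they are equivalent — the two output columns agree on all 4 assignments:
S | T | Expression 1 | Expression 2
-----------------------------------
0 | 0 | 0 | 0
0 | 1 | 0 | 0
1 | 0 | 0 | 0
1 | 1 | 0 | 0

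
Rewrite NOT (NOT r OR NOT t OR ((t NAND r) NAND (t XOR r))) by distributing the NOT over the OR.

r AND t AND NOT ((t NAND r) NAND (t XOR r))
De Morgan's: NOT(OR of terms) = AND of negations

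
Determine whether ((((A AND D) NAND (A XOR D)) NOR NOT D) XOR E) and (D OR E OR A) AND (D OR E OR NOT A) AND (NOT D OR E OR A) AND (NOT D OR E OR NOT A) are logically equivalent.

Yes, they are equivalent — the two output columns agree on all 8 assignments:
D | E | A | Expression 1 | Expression 2
---------------------------------------
0 | 0 | 0 | 0 | 0
0 | 0 | 1 | 0 | 0
0 | 1 | 0 | 1 | 1
0 | 1 | 1 | 1 | 1
1 | 0 | 0 | 0 | 0
1 | 0 | 1 | 0 | 0
1 | 1 | 0 | 1 | 1
1 | 1 | 1 | 1 | 1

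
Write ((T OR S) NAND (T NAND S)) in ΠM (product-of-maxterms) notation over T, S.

ΠM(1, 2) = (T OR NOT S) AND (NOT T OR S)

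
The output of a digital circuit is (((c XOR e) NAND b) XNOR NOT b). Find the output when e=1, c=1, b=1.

Substituting: (((1 XOR 1) NAND 1) XNOR NOT 1)
= 0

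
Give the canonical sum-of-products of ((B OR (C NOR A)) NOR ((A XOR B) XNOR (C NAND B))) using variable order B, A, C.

Σm(1) = (NOT B AND NOT A AND C)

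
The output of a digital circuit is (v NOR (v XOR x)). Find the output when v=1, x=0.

Substituting: (1 NOR (1 XOR 0))
= 0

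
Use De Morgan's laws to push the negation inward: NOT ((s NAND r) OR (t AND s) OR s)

NOT (s NAND r) AND NOT (t AND s) AND NOT s
De Morgan's: NOT(OR of terms) = AND of negations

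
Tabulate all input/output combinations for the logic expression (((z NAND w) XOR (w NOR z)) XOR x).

x | z | w | Output
------------------
0 | 0 | 0 | 0
0 | 0 | 1 | 1
0 | 1 | 0 | 1
0 | 1 | 1 | 0
1 | 0 | 0 | 1
1 | 0 | 1 | 0
1 | 1 | 0 | 0
1 | 1 | 1 | 1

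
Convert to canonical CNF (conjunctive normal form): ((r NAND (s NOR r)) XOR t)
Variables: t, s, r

(NOT t OR s OR r) AND (NOT t OR s OR NOT r) AND (NOT t OR NOT s OR r) AND (NOT t OR NOT s OR NOT r)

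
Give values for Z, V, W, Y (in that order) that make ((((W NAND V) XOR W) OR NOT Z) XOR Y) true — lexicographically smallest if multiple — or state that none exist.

Z=0, V=0, W=0, Y=0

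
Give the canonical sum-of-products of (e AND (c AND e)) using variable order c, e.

Σm(3) = (c AND e)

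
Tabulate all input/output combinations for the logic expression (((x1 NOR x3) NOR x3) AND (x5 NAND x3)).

x3 | x5 | x1 | Output
---------------------
0 | 0 | 0 | 0
0 | 0 | 1 | 1
0 | 1 | 0 | 0
0 | 1 | 1 | 1
1 | 0 | 0 | 0
1 | 0 | 1 | 0
1 | 1 | 0 | 0
1 | 1 | 1 | 0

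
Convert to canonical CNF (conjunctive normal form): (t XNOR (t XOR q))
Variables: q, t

(NOT q OR t) AND (NOT q OR NOT t)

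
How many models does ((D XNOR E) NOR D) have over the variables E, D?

Satisfying assignments: (1,0)
Count: 1 out of 4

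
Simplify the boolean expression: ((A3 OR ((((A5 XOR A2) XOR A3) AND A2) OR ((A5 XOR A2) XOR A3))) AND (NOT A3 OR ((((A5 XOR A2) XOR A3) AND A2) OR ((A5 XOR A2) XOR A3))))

By distribution ((E OR v) AND (E OR NOT v) = E) then absorption (E OR (E AND v) = E):
= ((A5 XOR A2) XOR A3)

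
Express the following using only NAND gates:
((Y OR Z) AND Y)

((((Y NAND Y) NAND (Z NAND Z)) NAND Y) NAND (((Y NAND Y) NAND (Z NAND Z)) NAND Y))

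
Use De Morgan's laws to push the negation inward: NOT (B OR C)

NOT B AND NOT C
De Morgan's: NOT(OR of terms) = AND of negations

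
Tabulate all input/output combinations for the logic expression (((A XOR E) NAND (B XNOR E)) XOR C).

B | A | C | E | Output
----------------------
0 | 0 | 0 | 0 | 1
0 | 0 | 0 | 1 | 1
0 | 0 | 1 | 0 | 0
0 | 0 | 1 | 1 | 0
0 | 1 | 0 | 0 | 0
0 | 1 | 0 | 1 | 1
0 | 1 | 1 | 0 | 1
0 | 1 | 1 | 1 | 0
1 | 0 | 0 | 0 | 1
1 | 0 | 0 | 1 | 0
1 | 0 | 1 | 0 | 0
1 | 0 | 1 | 1 | 1
1 | 1 | 0 | 0 | 1
1 | 1 | 0 | 1 | 1
1 | 1 | 1 | 0 | 0
1 | 1 | 1 | 1 | 0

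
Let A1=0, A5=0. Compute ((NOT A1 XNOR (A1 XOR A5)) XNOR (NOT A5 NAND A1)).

Substituting: ((NOT 0 XNOR (0 XOR 0)) XNOR (NOT 0 NAND 0))
= 0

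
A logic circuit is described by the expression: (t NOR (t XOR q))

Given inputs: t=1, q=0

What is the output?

Substituting: (1 NOR (1 XOR 0))
= 0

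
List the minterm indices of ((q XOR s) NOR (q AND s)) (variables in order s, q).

Σm(0) = (NOT s AND NOT q)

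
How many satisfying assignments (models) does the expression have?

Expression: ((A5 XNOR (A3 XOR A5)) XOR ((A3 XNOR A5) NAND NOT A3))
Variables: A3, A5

Satisfying assignments: (0,0), (1,0), (1,1)
Count: 3 out of 4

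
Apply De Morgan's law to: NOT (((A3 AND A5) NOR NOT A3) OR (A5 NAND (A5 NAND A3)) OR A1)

NOT ((A3 AND A5) NOR NOT A3) AND NOT (A5 NAND (A5 NAND A3)) AND NOT A1
De Morgan's: NOT(OR of terms) = AND of negations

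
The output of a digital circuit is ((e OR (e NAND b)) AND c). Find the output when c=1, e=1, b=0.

Substituting: ((1 OR (1 NAND 0)) AND 1)
= 1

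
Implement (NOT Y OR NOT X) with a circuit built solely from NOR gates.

(((Y NOR Y) NOR (X NOR X)) NOR ((Y NOR Y) NOR (X NOR X)))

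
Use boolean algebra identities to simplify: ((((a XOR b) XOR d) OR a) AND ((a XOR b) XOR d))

By absorption (E AND (E OR v) = E):
= ((a XOR b) XOR d)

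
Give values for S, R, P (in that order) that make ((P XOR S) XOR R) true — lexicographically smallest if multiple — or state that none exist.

S=0, R=0, P=1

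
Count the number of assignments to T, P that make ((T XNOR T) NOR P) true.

No assignment satisfies the expression.
Count: 0 out of 4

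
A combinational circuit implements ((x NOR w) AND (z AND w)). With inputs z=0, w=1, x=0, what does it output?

Substituting: ((0 NOR 1) AND (0 AND 1))
= 0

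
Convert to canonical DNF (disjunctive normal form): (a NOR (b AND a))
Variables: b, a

(NOT b AND NOT a) OR (b AND NOT a)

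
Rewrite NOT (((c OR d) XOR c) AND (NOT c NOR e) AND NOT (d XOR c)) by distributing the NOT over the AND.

NOT ((c OR d) XOR c) OR NOT (NOT c NOR e) OR (d XOR c)
De Morgan's: NOT(AND of terms) = OR of negations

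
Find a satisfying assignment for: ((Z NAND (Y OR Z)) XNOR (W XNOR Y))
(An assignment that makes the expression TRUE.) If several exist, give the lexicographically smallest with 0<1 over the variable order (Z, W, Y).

Z=0, W=0, Y=0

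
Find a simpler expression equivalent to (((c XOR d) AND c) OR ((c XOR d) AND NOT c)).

By distribution ((E AND v) OR (E AND NOT v) = E):
= (c XOR d)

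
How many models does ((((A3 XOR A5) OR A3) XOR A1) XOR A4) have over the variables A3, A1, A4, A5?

Satisfying assignments: (0,0,0,1), (0,0,1,0), (0,1,0,0), (0,1,1,1), (1,0,0,0), (1,0,0,1), (1,1,1,0), (1,1,1,1)
Count: 8 out of 16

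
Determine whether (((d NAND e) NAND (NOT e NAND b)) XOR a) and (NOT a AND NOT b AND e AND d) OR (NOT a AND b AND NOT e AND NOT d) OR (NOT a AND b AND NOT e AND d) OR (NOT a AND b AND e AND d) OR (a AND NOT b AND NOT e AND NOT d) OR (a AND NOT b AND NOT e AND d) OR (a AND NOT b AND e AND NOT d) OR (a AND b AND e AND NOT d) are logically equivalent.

Yes, they are equivalent — the two output columns agree on all 16 assignments:
a | b | e | d | Expression 1 | Expression 2
-------------------------------------------
0 | 0 | 0 | 0 | 0 | 0
0 | 0 | 0 | 1 | 0 | 0
0 | 0 | 1 | 0 | 0 | 0
0 | 0 | 1 | 1 | 1 | 1
0 | 1 | 0 | 0 | 1 | 1
0 | 1 | 0 | 1 | 1 | 1
0 | 1 | 1 | 0 | 0 | 0
0 | 1 | 1 | 1 | 1 | 1
1 | 0 | 0 | 0 | 1 | 1
1 | 0 | 0 | 1 | 1 | 1
1 | 0 | 1 | 0 | 1 | 1
1 | 0 | 1 | 1 | 0 | 0
1 | 1 | 0 | 0 | 0 | 0
1 | 1 | 0 | 1 | 0 | 0
1 | 1 | 1 | 0 | 1 | 1
1 | 1 | 1 | 1 | 0 | 0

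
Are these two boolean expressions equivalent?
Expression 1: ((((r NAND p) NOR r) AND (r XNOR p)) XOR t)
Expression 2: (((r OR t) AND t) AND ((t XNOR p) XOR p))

No. Counterexample: with p=0, r=0, t=1, Expression 1 = 1 but Expression 2 = 0.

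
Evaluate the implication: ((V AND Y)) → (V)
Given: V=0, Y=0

Antecedent ((V AND Y)) = 0; consequent (V) = 0.
0 → 0 = 1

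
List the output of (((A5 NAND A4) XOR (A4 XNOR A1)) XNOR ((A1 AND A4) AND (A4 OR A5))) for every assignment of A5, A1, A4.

A5 | A1 | A4 | Output
---------------------
0 | 0 | 0 | 1
0 | 0 | 1 | 0
0 | 1 | 0 | 0
0 | 1 | 1 | 0
1 | 0 | 0 | 1
1 | 0 | 1 | 1
1 | 1 | 0 | 0
1 | 1 | 1 | 1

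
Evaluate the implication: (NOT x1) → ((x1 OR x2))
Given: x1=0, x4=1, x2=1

Antecedent (NOT x1) = 1; consequent ((x1 OR x2)) = 1.
1 → 1 = 1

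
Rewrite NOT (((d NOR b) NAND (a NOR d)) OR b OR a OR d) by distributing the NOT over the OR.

NOT ((d NOR b) NAND (a NOR d)) AND NOT b AND NOT a AND NOT d
De Morgan's: NOT(OR of terms) = AND of negations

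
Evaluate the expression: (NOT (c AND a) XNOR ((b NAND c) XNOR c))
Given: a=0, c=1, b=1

Substituting: (NOT (1 AND 0) XNOR ((1 NAND 1) XNOR 1))
= 0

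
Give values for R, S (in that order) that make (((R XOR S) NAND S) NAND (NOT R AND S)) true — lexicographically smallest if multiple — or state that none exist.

R=0, S=0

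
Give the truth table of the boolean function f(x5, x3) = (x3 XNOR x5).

x5 | x3 | Output
----------------
0 | 0 | 1
0 | 1 | 0
1 | 0 | 0
1 | 1 | 1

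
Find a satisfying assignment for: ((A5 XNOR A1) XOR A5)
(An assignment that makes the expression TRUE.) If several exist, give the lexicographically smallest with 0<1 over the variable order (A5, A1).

A5=0, A1=0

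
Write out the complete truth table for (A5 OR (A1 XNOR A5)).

A1 | A5 | Output
----------------
0 | 0 | 1
0 | 1 | 1
1 | 0 | 0
1 | 1 | 1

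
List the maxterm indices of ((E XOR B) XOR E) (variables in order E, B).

ΠM(0, 2) = (E OR B) AND (NOT E OR B)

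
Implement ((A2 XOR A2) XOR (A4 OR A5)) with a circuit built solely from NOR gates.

((((((((A2 NOR A2) NOR (A2 NOR A2)) NOR ((A2 NOR A2) NOR (A2 NOR A2))) NOR ((((A2 NOR A2) NOR (A2 NOR A2)) NOR ((A2 NOR A2) NOR (A2 NOR A2))) NOR (((A2 NOR A2) NOR (A2 NOR A2)) NOR ((A2 NOR A2) NOR (A2 NOR A2))))) NOR ((A4 NOR A5) NOR (A4 NOR A5))) NOR (((((A2 NOR A2) NOR (A2 NOR A2)) NOR ((A2 NOR A2) NOR (A2 NOR A2))) NOR ((((A2 NOR A2) NOR (A2 NOR A2)) NOR ((A2 NOR A2) NOR (A2 NOR A2))) NOR (((A2 NOR A2) NOR (A2 NOR A2)) NOR ((A2 NOR A2) NOR (A2 NOR A2))))) NOR ((A4 NOR A5) NOR (A4 NOR A5)))) NOR ((((((A2 NOR A2) NOR (A2 NOR A2)) NOR ((A2 NOR A2) NOR (A2 NOR A2))) NOR ((((A2 NOR A2) NOR (A2 NOR A2)) NOR ((A2 NOR A2) NOR (A2 NOR A2))) NOR (((A2 NOR A2) NOR (A2 NOR A2)) NOR ((A2 NOR A2) NOR (A2 NOR A2))))) NOR ((A4 NOR A5) NOR (A4 NOR A5))) NOR (((((A2 NOR A2) NOR (A2 NOR A2)) NOR ((A2 NOR A2) NOR (A2 NOR A2))) NOR ((((A2 NOR A2) NOR (A2 NOR A2)) NOR ((A2 NOR A2) NOR (A2 NOR A2))) NOR (((A2 NOR A2) NOR (A2 NOR A2)) NOR ((A2 NOR A2) NOR (A2 NOR A2))))) NOR ((A4 NOR A5) NOR (A4 NOR A5))))) NOR ((((((((A2 NOR A2) NOR (A2 NOR A2)) NOR ((A2 NOR A2) NOR (A2 NOR A2))) NOR ((((A2 NOR A2) NOR (A2 NOR A2)) NOR ((A2 NOR A2) NOR (A2 NOR A2))) NOR (((A2 NOR A2) NOR (A2 NOR A2)) NOR ((A2 NOR A2) NOR (A2 NOR A2))))) NOR ((((A2 NOR A2) NOR (A2 NOR A2)) NOR ((A2 NOR A2) NOR (A2 NOR A2))) NOR ((((A2 NOR A2) NOR (A2 NOR A2)) NOR ((A2 NOR A2) NOR (A2 NOR A2))) NOR (((A2 NOR A2) NOR (A2 NOR A2)) NOR ((A2 NOR A2) NOR (A2 NOR A2)))))) NOR (((A4 NOR A5) NOR (A4 NOR A5)) NOR ((A4 NOR A5) NOR (A4 NOR A5)))) NOR ((((((A2 NOR A2) NOR (A2 NOR A2)) NOR ((A2 NOR A2) NOR (A2 NOR A2))) NOR ((((A2 NOR A2) NOR (A2 NOR A2)) NOR ((A2 NOR A2) NOR (A2 NOR A2))) NOR (((A2 NOR A2) NOR (A2 NOR A2)) NOR ((A2 NOR A2) NOR (A2 NOR A2))))) NOR ((((A2 NOR A2) NOR (A2 NOR A2)) NOR ((A2 NOR A2) NOR (A2 NOR A2))) NOR ((((A2 NOR A2) NOR (A2 NOR A2)) NOR ((A2 NOR A2) NOR (A2 NOR A2))) NOR (((A2 NOR A2) NOR (A2 NOR A2)) NOR ((A2 NOR A2) NOR (A2 NOR A2)))))) NOR (((A4 NOR A5) NOR (A4 NOR A5)) NOR ((A4 NOR A5) NOR (A4 NOR A5))))) NOR (((((((A2 NOR A2) NOR (A2 NOR A2)) NOR ((A2 NOR A2) NOR (A2 NOR A2))) NOR ((((A2 NOR A2) NOR (A2 NOR A2)) NOR ((A2 NOR A2) NOR (A2 NOR A2))) NOR (((A2 NOR A2) NOR (A2 NOR A2)) NOR ((A2 NOR A2) NOR (A2 NOR A2))))) NOR ((((A2 NOR A2) NOR (A2 NOR A2)) NOR ((A2 NOR A2) NOR (A2 NOR A2))) NOR ((((A2 NOR A2) NOR (A2 NOR A2)) NOR ((A2 NOR A2) NOR (A2 NOR A2))) NOR (((A2 NOR A2) NOR (A2 NOR A2)) NOR ((A2 NOR A2) NOR (A2 NOR A2)))))) NOR (((A4 NOR A5) NOR (A4 NOR A5)) NOR ((A4 NOR A5) NOR (A4 NOR A5)))) NOR ((((((A2 NOR A2) NOR (A2 NOR A2)) NOR ((A2 NOR A2) NOR (A2 NOR A2))) NOR ((((A2 NOR A2) NOR (A2 NOR A2)) NOR ((A2 NOR A2) NOR (A2 NOR A2))) NOR (((A2 NOR A2) NOR (A2 NOR A2)) NOR ((A2 NOR A2) NOR (A2 NOR A2))))) NOR ((((A2 NOR A2) NOR (A2 NOR A2)) NOR ((A2 NOR A2) NOR (A2 NOR A2))) NOR ((((A2 NOR A2) NOR (A2 NOR A2)) NOR ((A2 NOR A2) NOR (A2 NOR A2))) NOR (((A2 NOR A2) NOR (A2 NOR A2)) NOR ((A2 NOR A2) NOR (A2 NOR A2)))))) NOR (((A4 NOR A5) NOR (A4 NOR A5)) NOR ((A4 NOR A5) NOR (A4 NOR A5)))))))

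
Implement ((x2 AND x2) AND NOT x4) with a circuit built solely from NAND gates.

((((x2 NAND x2) NAND (x2 NAND x2)) NAND (x4 NAND x4)) NAND (((x2 NAND x2) NAND (x2 NAND x2)) NAND (x4 NAND x4)))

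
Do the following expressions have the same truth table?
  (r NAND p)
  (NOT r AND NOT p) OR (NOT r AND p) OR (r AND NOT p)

Yes, they are equivalent — the two output columns agree on all 4 assignments:
r | p | Expression 1 | Expression 2
-----------------------------------
0 | 0 | 1 | 1
0 | 1 | 1 | 1
1 | 0 | 1 | 1
1 | 1 | 0 | 0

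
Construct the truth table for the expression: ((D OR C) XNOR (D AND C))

C | D | Output
--------------
0 | 0 | 1
0 | 1 | 0
1 | 0 | 0
1 | 1 | 1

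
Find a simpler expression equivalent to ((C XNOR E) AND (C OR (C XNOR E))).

By absorption (E AND (E OR v) = E):
= (C XNOR E)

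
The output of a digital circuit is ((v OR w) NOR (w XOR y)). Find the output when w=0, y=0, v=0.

Substituting: ((0 OR 0) NOR (0 XOR 0))
= 1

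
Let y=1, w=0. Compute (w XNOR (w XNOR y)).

Substituting: (0 XNOR (0 XNOR 1))
= 1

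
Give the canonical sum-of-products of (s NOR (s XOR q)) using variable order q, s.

Σm(0) = (NOT q AND NOT s)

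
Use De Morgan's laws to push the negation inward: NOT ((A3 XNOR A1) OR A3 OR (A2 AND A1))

NOT (A3 XNOR A1) AND NOT A3 AND NOT (A2 AND A1)
De Morgan's: NOT(OR of terms) = AND of negations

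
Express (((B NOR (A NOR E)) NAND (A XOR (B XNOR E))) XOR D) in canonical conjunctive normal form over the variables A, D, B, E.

(A OR NOT D OR B OR E) AND (A OR NOT D OR B OR NOT E) AND (A OR NOT D OR NOT B OR E) AND (A OR NOT D OR NOT B OR NOT E) AND (NOT A OR D OR B OR NOT E) AND (NOT A OR NOT D OR B OR E) AND (NOT A OR NOT D OR NOT B OR E) AND (NOT A OR NOT D OR NOT B OR NOT E)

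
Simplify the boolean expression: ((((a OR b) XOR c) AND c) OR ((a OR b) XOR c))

By absorption (E OR (E AND v) = E):
= ((a OR b) XOR c)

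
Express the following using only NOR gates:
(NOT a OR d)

(((a NOR a) NOR d) NOR ((a NOR a) NOR d))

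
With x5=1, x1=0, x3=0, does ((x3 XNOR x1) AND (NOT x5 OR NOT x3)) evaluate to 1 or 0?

Substituting: ((0 XNOR 0) AND (NOT 1 OR NOT 0))
= 1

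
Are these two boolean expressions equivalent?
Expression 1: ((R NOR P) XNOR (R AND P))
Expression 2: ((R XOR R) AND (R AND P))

No. Counterexample: with R=0, P=1, Expression 1 = 1 but Expression 2 = 0.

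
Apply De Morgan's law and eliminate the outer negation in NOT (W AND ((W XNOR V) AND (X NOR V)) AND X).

NOT W OR NOT ((W XNOR V) AND (X NOR V)) OR NOT X
De Morgan's: NOT(AND of terms) = OR of negations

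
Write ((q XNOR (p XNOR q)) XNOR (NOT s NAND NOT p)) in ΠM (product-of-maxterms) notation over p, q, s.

ΠM(1, 3) = (p OR q OR NOT s) AND (p OR NOT q OR NOT s)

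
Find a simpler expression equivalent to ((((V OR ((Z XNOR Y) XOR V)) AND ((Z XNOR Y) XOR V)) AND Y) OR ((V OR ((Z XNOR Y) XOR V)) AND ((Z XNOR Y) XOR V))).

By absorption (E OR (E AND v) = E) then absorption (E AND (E OR v) = E):
= ((Z XNOR Y) XOR V)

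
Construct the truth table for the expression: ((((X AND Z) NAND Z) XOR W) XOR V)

Z | X | W | V | Output
----------------------
0 | 0 | 0 | 0 | 1
0 | 0 | 0 | 1 | 0
0 | 0 | 1 | 0 | 0
0 | 0 | 1 | 1 | 1
0 | 1 | 0 | 0 | 1
0 | 1 | 0 | 1 | 0
0 | 1 | 1 | 0 | 0
0 | 1 | 1 | 1 | 1
1 | 0 | 0 | 0 | 1
1 | 0 | 0 | 1 | 0
1 | 0 | 1 | 0 | 0
1 | 0 | 1 | 1 | 1
1 | 1 | 0 | 0 | 0
1 | 1 | 0 | 1 | 1
1 | 1 | 1 | 0 | 1
1 | 1 | 1 | 1 | 0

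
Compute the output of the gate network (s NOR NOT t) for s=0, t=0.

Substituting: (0 NOR NOT 0)
= 0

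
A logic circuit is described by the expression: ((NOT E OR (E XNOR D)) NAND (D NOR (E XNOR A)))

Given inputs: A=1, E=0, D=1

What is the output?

Substituting: ((NOT 0 OR (0 XNOR 1)) NAND (1 NOR (0 XNOR 1)))
= 1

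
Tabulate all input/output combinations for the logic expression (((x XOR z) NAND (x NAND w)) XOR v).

v | w | x | z | Output
----------------------
0 | 0 | 0 | 0 | 1
0 | 0 | 0 | 1 | 0
0 | 0 | 1 | 0 | 0
0 | 0 | 1 | 1 | 1
0 | 1 | 0 | 0 | 1
0 | 1 | 0 | 1 | 0
0 | 1 | 1 | 0 | 1
0 | 1 | 1 | 1 | 1
1 | 0 | 0 | 0 | 0
1 | 0 | 0 | 1 | 1
1 | 0 | 1 | 0 | 1
1 | 0 | 1 | 1 | 0
1 | 1 | 0 | 0 | 0
1 | 1 | 0 | 1 | 1
1 | 1 | 1 | 0 | 0
1 | 1 | 1 | 1 | 0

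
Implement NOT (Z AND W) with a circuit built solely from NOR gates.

(((Z NOR Z) NOR (W NOR W)) NOR ((Z NOR Z) NOR (W NOR W)))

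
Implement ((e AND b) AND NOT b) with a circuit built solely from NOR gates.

((((e NOR e) NOR (b NOR b)) NOR ((e NOR e) NOR (b NOR b))) NOR ((b NOR b) NOR (b NOR b)))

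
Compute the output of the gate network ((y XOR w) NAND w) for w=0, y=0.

Substituting: ((0 XOR 0) NAND 0)
= 1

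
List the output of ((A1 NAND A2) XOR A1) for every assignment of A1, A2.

A1 | A2 | Output
----------------
0 | 0 | 1
0 | 1 | 1
1 | 0 | 0
1 | 1 | 1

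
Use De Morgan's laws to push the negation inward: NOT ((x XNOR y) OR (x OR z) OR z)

NOT (x XNOR y) AND NOT (x OR z) AND NOT z
De Morgan's: NOT(OR of terms) = AND of negations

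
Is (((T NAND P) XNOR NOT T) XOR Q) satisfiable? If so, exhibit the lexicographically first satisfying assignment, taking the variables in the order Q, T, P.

Q=0, T=0, P=0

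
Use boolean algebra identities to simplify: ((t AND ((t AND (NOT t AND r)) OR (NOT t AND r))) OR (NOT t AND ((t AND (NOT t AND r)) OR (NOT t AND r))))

By distribution ((E AND v) OR (E AND NOT v) = E) then absorption (E OR (E AND v) = E):
= (NOT t AND r)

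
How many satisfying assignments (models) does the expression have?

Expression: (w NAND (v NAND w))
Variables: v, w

Satisfying assignments: (0,0), (1,0), (1,1)
Count: 3 out of 4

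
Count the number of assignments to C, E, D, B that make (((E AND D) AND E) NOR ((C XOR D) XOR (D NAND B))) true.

Satisfying assignments: (0,0,1,0), (1,0,0,0), (1,0,0,1), (1,0,1,1), (1,1,0,0), (1,1,0,1)
Count: 6 out of 16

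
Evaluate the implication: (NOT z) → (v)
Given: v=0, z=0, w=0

Antecedent (NOT z) = 1; consequent (v) = 0.
1 → 0 = 0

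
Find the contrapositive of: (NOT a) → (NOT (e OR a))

Contrapositive: (e OR a) → a
Note: A statement and its contrapositive are logically equivalent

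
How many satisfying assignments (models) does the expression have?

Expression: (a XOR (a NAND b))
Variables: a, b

Satisfying assignments: (0,0), (0,1), (1,1)
Count: 3 out of 4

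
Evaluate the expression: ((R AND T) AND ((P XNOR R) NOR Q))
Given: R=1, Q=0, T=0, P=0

Substituting: ((1 AND 0) AND ((0 XNOR 1) NOR 0))
= 0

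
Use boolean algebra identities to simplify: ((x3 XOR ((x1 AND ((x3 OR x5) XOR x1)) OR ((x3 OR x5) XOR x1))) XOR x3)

By XOR self-cancellation ((E XOR v) XOR v = E) then absorption (E OR (E AND v) = E):
= ((x3 OR x5) XOR x1)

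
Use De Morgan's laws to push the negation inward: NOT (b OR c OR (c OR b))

NOT b AND NOT c AND NOT (c OR b)
De Morgan's: NOT(OR of terms) = AND of negations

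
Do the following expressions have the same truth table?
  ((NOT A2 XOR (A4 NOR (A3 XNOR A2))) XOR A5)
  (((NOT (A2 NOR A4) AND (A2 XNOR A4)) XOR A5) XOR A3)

No. Counterexample: with A4=0, A5=0, A3=0, A2=0, Expression 1 = 1 but Expression 2 = 0.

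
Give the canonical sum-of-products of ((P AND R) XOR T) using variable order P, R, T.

Σm(1, 3, 5, 6) = (NOT P AND NOT R AND T) OR (NOT P AND R AND T) OR (P AND NOT R AND T) OR (P AND R AND NOT T)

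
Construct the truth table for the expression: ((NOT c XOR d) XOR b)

c | d | b | Output
------------------
0 | 0 | 0 | 1
0 | 0 | 1 | 0
0 | 1 | 0 | 0
0 | 1 | 1 | 1
1 | 0 | 0 | 0
1 | 0 | 1 | 1
1 | 1 | 0 | 1
1 | 1 | 1 | 0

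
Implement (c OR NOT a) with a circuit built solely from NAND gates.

((c NAND c) NAND ((a NAND a) NAND (a NAND a)))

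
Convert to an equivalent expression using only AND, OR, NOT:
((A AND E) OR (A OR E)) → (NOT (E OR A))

NOT ((A AND E) OR (A OR E)) OR (NOT (E OR A))
(Implication elimination: A → B = NOT A OR B)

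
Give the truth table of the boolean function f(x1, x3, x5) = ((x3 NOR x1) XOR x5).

x1 | x3 | x5 | Output
---------------------
0 | 0 | 0 | 1
0 | 0 | 1 | 0
0 | 1 | 0 | 0
0 | 1 | 1 | 1
1 | 0 | 0 | 0
1 | 0 | 1 | 1
1 | 1 | 0 | 0
1 | 1 | 1 | 1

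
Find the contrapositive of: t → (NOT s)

Contrapositive: s → NOT t
Note: A statement and its contrapositive are logically equivalent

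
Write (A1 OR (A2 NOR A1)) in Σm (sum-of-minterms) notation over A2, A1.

Σm(0, 1, 3) = (NOT A2 AND NOT A1) OR (NOT A2 AND A1) OR (A2 AND A1)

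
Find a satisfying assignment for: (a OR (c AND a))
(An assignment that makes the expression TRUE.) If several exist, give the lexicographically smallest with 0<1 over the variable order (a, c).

a=1, c=0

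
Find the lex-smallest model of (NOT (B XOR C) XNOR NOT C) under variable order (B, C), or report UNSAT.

B=0, C=0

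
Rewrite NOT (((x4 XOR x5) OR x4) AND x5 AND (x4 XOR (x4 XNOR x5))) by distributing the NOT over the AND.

NOT ((x4 XOR x5) OR x4) OR NOT x5 OR NOT (x4 XOR (x4 XNOR x5))
De Morgan's: NOT(AND of terms) = OR of negations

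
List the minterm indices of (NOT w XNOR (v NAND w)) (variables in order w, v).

Σm(0, 1, 3) = (NOT w AND NOT v) OR (NOT w AND v) OR (w AND v)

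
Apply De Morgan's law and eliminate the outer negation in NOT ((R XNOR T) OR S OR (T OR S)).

NOT (R XNOR T) AND NOT S AND NOT (T OR S)
De Morgan's: NOT(OR of terms) = AND of negations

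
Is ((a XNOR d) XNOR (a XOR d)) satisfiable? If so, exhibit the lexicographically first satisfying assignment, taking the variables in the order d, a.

UNSATISFIABLE - no assignment makes this expression true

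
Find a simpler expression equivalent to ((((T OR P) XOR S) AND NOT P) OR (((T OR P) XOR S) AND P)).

By distribution ((E AND v) OR (E AND NOT v) = E):
= ((T OR P) XOR S)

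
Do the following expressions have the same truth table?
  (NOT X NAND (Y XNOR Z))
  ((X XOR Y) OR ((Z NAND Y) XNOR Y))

No. Counterexample: with Y=0, X=0, Z=1, Expression 1 = 1 but Expression 2 = 0.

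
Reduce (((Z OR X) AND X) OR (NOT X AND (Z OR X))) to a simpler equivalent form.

By distribution ((E AND v) OR (E AND NOT v) = E):
= (Z OR X)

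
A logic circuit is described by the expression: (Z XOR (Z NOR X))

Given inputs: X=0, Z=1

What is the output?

Substituting: (1 XOR (1 NOR 0))
= 1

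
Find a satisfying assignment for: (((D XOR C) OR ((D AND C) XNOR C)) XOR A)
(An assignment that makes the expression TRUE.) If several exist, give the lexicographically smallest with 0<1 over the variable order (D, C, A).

D=0, C=0, A=0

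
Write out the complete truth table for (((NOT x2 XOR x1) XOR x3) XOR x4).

x1 | x2 | x3 | x4 | Output
--------------------------
0 | 0 | 0 | 0 | 1
0 | 0 | 0 | 1 | 0
0 | 0 | 1 | 0 | 0
0 | 0 | 1 | 1 | 1
0 | 1 | 0 | 0 | 0
0 | 1 | 0 | 1 | 1
0 | 1 | 1 | 0 | 1
0 | 1 | 1 | 1 | 0
1 | 0 | 0 | 0 | 0
1 | 0 | 0 | 1 | 1
1 | 0 | 1 | 0 | 1
1 | 0 | 1 | 1 | 0
1 | 1 | 0 | 0 | 1
1 | 1 | 0 | 1 | 0
1 | 1 | 1 | 0 | 0
1 | 1 | 1 | 1 | 1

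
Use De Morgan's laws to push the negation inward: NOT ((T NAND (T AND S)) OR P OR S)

NOT (T NAND (T AND S)) AND NOT P AND NOT S
De Morgan's: NOT(OR of terms) = AND of negations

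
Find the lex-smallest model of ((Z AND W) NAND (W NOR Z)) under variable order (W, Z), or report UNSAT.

W=0, Z=0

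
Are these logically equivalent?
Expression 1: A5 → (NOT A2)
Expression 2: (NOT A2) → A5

No, Converse is not equivalent to original (counterexample: A2=0, A5=0)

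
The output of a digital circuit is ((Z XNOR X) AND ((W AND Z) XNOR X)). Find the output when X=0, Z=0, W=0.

Substituting: ((0 XNOR 0) AND ((0 AND 0) XNOR 0))
= 1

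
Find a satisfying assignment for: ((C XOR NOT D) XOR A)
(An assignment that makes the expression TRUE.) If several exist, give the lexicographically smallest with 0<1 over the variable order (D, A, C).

D=0, A=0, C=0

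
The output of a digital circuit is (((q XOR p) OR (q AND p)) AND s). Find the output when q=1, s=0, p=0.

Substituting: (((1 XOR 0) OR (1 AND 0)) AND 0)
= 0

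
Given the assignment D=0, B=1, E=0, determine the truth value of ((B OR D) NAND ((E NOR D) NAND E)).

Substituting: ((1 OR 0) NAND ((0 NOR 0) NAND 0))
= 0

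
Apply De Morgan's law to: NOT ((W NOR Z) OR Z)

NOT (W NOR Z) AND NOT Z
De Morgan's: NOT(OR of terms) = AND of negations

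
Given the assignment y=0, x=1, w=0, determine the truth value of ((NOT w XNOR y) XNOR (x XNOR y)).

Substituting: ((NOT 0 XNOR 0) XNOR (1 XNOR 0))
= 1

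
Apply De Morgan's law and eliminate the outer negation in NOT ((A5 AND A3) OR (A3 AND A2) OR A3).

NOT (A5 AND A3) AND NOT (A3 AND A2) AND NOT A3
De Morgan's: NOT(OR of terms) = AND of negations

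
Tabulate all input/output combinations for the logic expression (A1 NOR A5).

A5 | A1 | Output
----------------
0 | 0 | 1
0 | 1 | 0
1 | 0 | 0
1 | 1 | 0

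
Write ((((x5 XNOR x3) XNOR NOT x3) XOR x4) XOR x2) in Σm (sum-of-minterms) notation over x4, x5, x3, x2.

Σm(0, 2, 5, 7, 9, 11, 12, 14) = (NOT x4 AND NOT x5 AND NOT x3 AND NOT x2) OR (NOT x4 AND NOT x5 AND x3 AND NOT x2) OR (NOT x4 AND x5 AND NOT x3 AND x2) OR (NOT x4 AND x5 AND x3 AND x2) OR (x4 AND NOT x5 AND NOT x3 AND x2) OR (x4 AND NOT x5 AND x3 AND x2) OR (x4 AND x5 AND NOT x3 AND NOT x2) OR (x4 AND x5 AND x3 AND NOT x2)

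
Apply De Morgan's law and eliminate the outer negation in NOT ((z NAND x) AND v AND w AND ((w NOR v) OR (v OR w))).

NOT (z NAND x) OR NOT v OR NOT w OR NOT ((w NOR v) OR (v OR w))
De Morgan's: NOT(AND of terms) = OR of negations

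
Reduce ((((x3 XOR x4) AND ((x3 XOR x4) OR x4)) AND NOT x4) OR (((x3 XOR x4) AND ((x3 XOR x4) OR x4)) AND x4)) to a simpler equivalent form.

By distribution ((E AND v) OR (E AND NOT v) = E) then absorption (E AND (E OR v) = E):
= (x3 XOR x4)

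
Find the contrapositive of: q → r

Contrapositive: NOT r → NOT q
Note: A statement and its contrapositive are logically equivalent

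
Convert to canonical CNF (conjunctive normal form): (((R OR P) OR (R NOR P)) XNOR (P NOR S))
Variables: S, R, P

(S OR R OR NOT P) AND (S OR NOT R OR NOT P) AND (NOT S OR R OR P) AND (NOT S OR R OR NOT P) AND (NOT S OR NOT R OR P) AND (NOT S OR NOT R OR NOT P)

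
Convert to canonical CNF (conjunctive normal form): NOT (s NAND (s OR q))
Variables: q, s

(q OR s) AND (NOT q OR s)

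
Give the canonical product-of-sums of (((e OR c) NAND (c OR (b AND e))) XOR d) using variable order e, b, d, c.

ΠM(1, 2, 5, 6, 9, 10, 12, 13) = (e OR b OR d OR NOT c) AND (e OR b OR NOT d OR c) AND (e OR NOT b OR d OR NOT c) AND (e OR NOT b OR NOT d OR c) AND (NOT e OR b OR d OR NOT c) AND (NOT e OR b OR NOT d OR c) AND (NOT e OR NOT b OR d OR c) AND (NOT e OR NOT b OR d OR NOT c)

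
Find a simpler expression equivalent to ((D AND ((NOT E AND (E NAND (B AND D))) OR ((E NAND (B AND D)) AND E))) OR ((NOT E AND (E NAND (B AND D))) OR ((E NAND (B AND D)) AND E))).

By absorption (E OR (E AND v) = E) then distribution ((E AND v) OR (E AND NOT v) = E):
= (E NAND (B AND D))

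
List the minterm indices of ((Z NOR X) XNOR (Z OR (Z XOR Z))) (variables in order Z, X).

Σm(1) = (NOT Z AND X)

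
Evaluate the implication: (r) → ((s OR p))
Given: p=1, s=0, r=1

Antecedent (r) = 1; consequent ((s OR p)) = 1.
1 → 1 = 1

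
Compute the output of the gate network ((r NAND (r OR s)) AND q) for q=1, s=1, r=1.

Substituting: ((1 NAND (1 OR 1)) AND 1)
= 0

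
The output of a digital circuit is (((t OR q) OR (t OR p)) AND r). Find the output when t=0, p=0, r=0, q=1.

Substituting: (((0 OR 1) OR (0 OR 0)) AND 0)
= 0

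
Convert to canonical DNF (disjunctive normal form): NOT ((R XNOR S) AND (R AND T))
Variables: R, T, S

(NOT R AND NOT T AND NOT S) OR (NOT R AND NOT T AND S) OR (NOT R AND T AND NOT S) OR (NOT R AND T AND S) OR (R AND NOT T AND NOT S) OR (R AND NOT T AND S) OR (R AND T AND NOT S)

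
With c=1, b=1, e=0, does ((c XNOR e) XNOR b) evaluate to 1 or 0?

Substituting: ((1 XNOR 0) XNOR 1)
= 0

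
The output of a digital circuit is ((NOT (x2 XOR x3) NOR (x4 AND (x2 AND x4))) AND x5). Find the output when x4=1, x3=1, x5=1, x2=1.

Substituting: ((NOT (1 XOR 1) NOR (1 AND (1 AND 1))) AND 1)
= 0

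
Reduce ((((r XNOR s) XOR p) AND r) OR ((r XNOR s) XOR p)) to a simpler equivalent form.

By absorption (E OR (E AND v) = E):
= ((r XNOR s) XOR p)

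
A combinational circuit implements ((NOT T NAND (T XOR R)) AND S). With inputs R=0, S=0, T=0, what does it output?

Substituting: ((NOT 0 NAND (0 XOR 0)) AND 0)
= 0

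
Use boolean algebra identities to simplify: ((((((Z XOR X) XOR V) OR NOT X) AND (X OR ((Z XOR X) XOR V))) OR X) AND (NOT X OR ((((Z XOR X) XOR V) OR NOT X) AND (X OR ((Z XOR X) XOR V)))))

By distribution ((E OR v) AND (E OR NOT v) = E) then distribution ((E OR v) AND (E OR NOT v) = E):
= ((Z XOR X) XOR V)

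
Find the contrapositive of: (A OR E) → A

Contrapositive: NOT A → NOT (A OR E)
Note: A statement and its contrapositive are logically equivalent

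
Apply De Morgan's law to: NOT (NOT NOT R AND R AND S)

NOT R OR NOT R OR NOT S
De Morgan's: NOT(AND of terms) = OR of negations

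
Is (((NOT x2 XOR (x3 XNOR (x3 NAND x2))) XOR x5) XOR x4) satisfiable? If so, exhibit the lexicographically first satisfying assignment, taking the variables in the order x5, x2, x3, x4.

x5=0, x2=0, x3=0, x4=0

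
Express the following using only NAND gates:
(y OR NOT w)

((y NAND y) NAND ((w NAND w) NAND (w NAND w)))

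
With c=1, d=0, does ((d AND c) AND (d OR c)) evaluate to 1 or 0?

Substituting: ((0 AND 1) AND (0 OR 1))
= 0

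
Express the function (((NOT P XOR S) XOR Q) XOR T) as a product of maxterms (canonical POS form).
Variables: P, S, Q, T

ΠM(1, 2, 4, 7, 8, 11, 13, 14) = (P OR S OR Q OR NOT T) AND (P OR S OR NOT Q OR T) AND (P OR NOT S OR Q OR T) AND (P OR NOT S OR NOT Q OR NOT T) AND (NOT P OR S OR Q OR T) AND (NOT P OR S OR NOT Q OR NOT T) AND (NOT P OR NOT S OR Q OR NOT T) AND (NOT P OR NOT S OR NOT Q OR T)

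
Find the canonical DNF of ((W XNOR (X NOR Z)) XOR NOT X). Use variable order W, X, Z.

(NOT W AND NOT X AND NOT Z) OR (NOT W AND X AND NOT Z) OR (NOT W AND X AND Z) OR (W AND NOT X AND Z)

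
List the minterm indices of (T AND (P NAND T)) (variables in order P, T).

Σm(1) = (NOT P AND T)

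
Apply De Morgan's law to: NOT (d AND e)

NOT d OR NOT e
De Morgan's: NOT(AND of terms) = OR of negations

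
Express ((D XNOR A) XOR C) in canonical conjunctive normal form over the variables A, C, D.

(A OR C OR NOT D) AND (A OR NOT C OR D) AND (NOT A OR C OR D) AND (NOT A OR NOT C OR NOT D)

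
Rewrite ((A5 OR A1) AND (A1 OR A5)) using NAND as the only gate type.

((((A5 NAND A5) NAND (A1 NAND A1)) NAND ((A1 NAND A1) NAND (A5 NAND A5))) NAND (((A5 NAND A5) NAND (A1 NAND A1)) NAND ((A1 NAND A1) NAND (A5 NAND A5))))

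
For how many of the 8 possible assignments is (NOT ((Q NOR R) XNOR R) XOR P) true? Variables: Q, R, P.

Satisfying assignments: (0,0,0), (0,1,0), (1,0,1), (1,1,0)
Count: 4 out of 8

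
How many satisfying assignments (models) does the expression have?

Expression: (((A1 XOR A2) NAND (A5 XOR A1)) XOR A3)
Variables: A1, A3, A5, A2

Satisfying assignments: (0,0,0,0), (0,0,0,1), (0,0,1,0), (0,1,1,1), (1,0,0,1), (1,0,1,0), (1,0,1,1), (1,1,0,0)
Count: 8 out of 16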